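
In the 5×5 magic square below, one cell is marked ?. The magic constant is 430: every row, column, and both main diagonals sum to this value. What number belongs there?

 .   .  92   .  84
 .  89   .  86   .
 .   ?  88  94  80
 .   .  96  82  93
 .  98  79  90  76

Using row 5: 98 + 79 + 90 + 76 + ? → (5,1) = 430 − 343 = 87.
Column 3 must total 430; the given cells sum to 355, so (2,3) = 75.
Column 4: 86 + 94 + 82 + 90 + ? = 430, so (1,4) = 78.
Column 5 must total 430; the given cells sum to 333, so (2,5) = 97.
From main diagonal, 430 − (89 + 88 + 82 + 76) gives (1,1) = 95.
Anti-diagonal: 84 + 86 + 88 + 87 + ? = 430, so (4,2) = 85.
Row 1: 95 + 92 + 78 + 84 + ? = 430, so (1,2) = 81.
Using row 2: 89 + 75 + 86 + 97 + ? → (2,1) = 430 − 347 = 83.
Row 4: 85 + 96 + 82 + 93 + ? = 430, so (4,1) = 74.
The remaining cell in column 1 is (3,1) = 430 − 339 = 91.
Column 2 must total 430; the given cells sum to 353, so (3,2) = 77.

77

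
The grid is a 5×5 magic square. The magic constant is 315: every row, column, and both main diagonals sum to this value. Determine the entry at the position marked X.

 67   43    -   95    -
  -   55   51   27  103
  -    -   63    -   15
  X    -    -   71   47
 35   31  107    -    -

Row 2 must total 315; the given cells sum to 236, so (2,1) = 79.
Main diagonal must total 315; the given cells sum to 256, so (5,5) = 59.
Using row 5: 35 + 31 + 107 + 59 + ? → (5,4) = 315 − 232 = 83.
From column 4, 315 − (95 + 27 + 71 + 83) gives (3,4) = 39.
From column 5, 315 − (103 + 15 + 47 + 59) gives (1,5) = 91.
From anti-diagonal, 315 − (91 + 27 + 63 + 35) gives (4,2) = 99.
Row 1 needs 315; the known cells sum to 296, so (1,3) = 19.
Using column 2: 43 + 55 + 99 + 31 + ? → (3,2) = 315 − 228 = 87.
From column 3, 315 − (19 + 51 + 63 + 107) gives (4,3) = 75.
The remaining cell in row 3 is (3,1) = 315 − 204 = 111.
The remaining cell in row 4 is (4,1) = 315 − 292 = 23.

23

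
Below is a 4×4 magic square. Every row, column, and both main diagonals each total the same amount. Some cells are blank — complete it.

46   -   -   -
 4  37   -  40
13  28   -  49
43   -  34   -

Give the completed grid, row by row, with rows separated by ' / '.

46 19 31 10 / 4 37 25 40 / 13 28 16 49 / 43 22 34 7

Column 1 is already complete: 46 + 4 + 13 + 43 = 106, so that is the magic constant.
From row 2, 106 − (4 + 37 + 40) gives (2,3) = 25.
Row 3 must total 106; the given cells sum to 90, so (3,3) = 16.
Column 3 must total 106; the given cells sum to 75, so (1,3) = 31.
Main diagonal: 46 + 37 + 16 + ? = 106, so (4,4) = 7.
The remaining cell in anti-diagonal is (1,4) = 106 − 96 = 10.
Row 1: 46 + 31 + 10 + ? = 106, so (1,2) = 19.
Row 4 needs 106; the known cells sum to 84, so (4,2) = 22.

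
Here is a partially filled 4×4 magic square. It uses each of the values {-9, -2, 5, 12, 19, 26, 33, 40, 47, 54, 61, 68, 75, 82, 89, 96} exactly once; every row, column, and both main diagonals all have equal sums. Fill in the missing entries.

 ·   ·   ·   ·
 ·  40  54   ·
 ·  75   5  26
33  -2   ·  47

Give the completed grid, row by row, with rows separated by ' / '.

The 16 entries sum to 696, so each line sums to 696/4 = 174.
Row 3 needs 174; the known cells sum to 106, so (3,1) = 68.
Using row 4: 33 + (-2) + 47 + ? → (4,3) = 174 − 78 = 96.
Column 2: 40 + 75 + (-2) + ? = 174, so (1,2) = 61.
From column 3, 174 − (54 + 5 + 96) gives (1,3) = 19.
Main diagonal: 40 + 5 + 47 + ? = 174, so (1,1) = 82.
Using anti-diagonal: 54 + 75 + 33 + ? → (1,4) = 174 − 162 = 12.
Using column 1: 82 + 68 + 33 + ? → (2,1) = 174 − 183 = -9.
Column 4 must total 174; the given cells sum to 85, so (2,4) = 89.

82 61 19 12 / -9 40 54 89 / 68 75 5 26 / 33 -2 96 47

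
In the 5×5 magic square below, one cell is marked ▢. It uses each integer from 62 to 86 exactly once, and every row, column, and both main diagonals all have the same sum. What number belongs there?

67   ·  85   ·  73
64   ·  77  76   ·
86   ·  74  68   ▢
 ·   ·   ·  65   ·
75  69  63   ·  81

62

The entries are 62 through 86, which sum to 1850, so each line sums to 1850/5 = 370.
Row 5 must total 370; the given cells sum to 288, so (5,4) = 82.
From column 1, 370 − (67 + 64 + 86 + 75) gives (4,1) = 78.
Column 3: 85 + 77 + 74 + 63 + ? = 370, so (4,3) = 71.
The remaining cell in column 4 is (1,4) = 370 − 291 = 79.
The remaining cell in main diagonal is (2,2) = 370 − 287 = 83.
The remaining cell in anti-diagonal is (4,2) = 370 − 298 = 72.
Using row 1: 67 + 85 + 79 + 73 + ? → (1,2) = 370 − 304 = 66.
Using row 2: 64 + 83 + 77 + 76 + ? → (2,5) = 370 − 300 = 70.
Row 4: 78 + 72 + 71 + 65 + ? = 370, so (4,5) = 84.
From column 2, 370 − (66 + 83 + 72 + 69) gives (3,2) = 80.
Column 5 needs 370; the known cells sum to 308, so (3,5) = 62.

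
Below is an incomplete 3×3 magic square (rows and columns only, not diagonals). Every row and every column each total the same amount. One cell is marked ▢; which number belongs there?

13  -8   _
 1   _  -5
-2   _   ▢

10

Column 1 is complete and sums to 12; that is the magic constant.
Row 1: 13 + (-8) + ? = 12, so (1,3) = 7.
Row 2 must total 12; the given cells sum to -4, so (2,2) = 16.
The remaining cell in column 2 is (3,2) = 12 − 8 = 4.
Using column 3: 7 + (-5) + ? → (3,3) = 12 − 2 = 10.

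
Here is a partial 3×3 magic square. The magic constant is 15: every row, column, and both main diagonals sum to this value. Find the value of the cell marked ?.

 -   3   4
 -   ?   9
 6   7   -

The remaining cell in row 1 is (1,1) = 15 − 7 = 8.
Using row 3: 6 + 7 + ? → (3,3) = 15 − 13 = 2.
Column 1 needs 15; the known cells sum to 14, so (2,1) = 1.
The remaining cell in column 2 is (2,2) = 15 − 10 = 5.

5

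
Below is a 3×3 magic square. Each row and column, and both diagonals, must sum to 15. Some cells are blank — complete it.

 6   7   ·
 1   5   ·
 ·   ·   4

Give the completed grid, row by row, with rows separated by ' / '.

The remaining cell in row 1 is (1,3) = 15 − 13 = 2.
Row 2 needs 15; the known cells sum to 6, so (2,3) = 9.
Column 1 must total 15; the given cells sum to 7, so (3,1) = 8.
Using column 2: 7 + 5 + ? → (3,2) = 15 − 12 = 3.

6 7 2 / 1 5 9 / 8 3 4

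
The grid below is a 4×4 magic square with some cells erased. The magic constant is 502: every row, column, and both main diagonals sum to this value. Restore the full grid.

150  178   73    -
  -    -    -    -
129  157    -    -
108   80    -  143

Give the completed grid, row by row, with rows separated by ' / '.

150 178 73 101 / 115 87 136 164 / 129 157 122 94 / 108 80 171 143

From row 1, 502 − (150 + 178 + 73) gives (1,4) = 101.
Row 4 must total 502; the given cells sum to 331, so (4,3) = 171.
From column 1, 502 − (150 + 129 + 108) gives (2,1) = 115.
Column 2 needs 502; the known cells sum to 415, so (2,2) = 87.
Main diagonal must total 502; the given cells sum to 380, so (3,3) = 122.
Using anti-diagonal: 101 + 157 + 108 + ? → (2,3) = 502 − 366 = 136.
The remaining cell in row 2 is (2,4) = 502 − 338 = 164.
Using row 3: 129 + 157 + 122 + ? → (3,4) = 502 − 408 = 94.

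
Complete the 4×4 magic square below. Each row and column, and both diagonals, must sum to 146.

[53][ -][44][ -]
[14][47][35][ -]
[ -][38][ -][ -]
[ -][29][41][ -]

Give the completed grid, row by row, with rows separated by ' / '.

Row 2 needs 146; the known cells sum to 96, so (2,4) = 50.
Column 2 must total 146; the given cells sum to 114, so (1,2) = 32.
Using column 3: 44 + 35 + 41 + ? → (3,3) = 146 − 120 = 26.
The remaining cell in main diagonal is (4,4) = 146 − 126 = 20.
Row 1 must total 146; the given cells sum to 129, so (1,4) = 17.
Row 4: 29 + 41 + 20 + ? = 146, so (4,1) = 56.
Column 1: 53 + 14 + 56 + ? = 146, so (3,1) = 23.
From column 4, 146 − (17 + 50 + 20) gives (3,4) = 59.

53 32 44 17 / 14 47 35 50 / 23 38 26 59 / 56 29 41 20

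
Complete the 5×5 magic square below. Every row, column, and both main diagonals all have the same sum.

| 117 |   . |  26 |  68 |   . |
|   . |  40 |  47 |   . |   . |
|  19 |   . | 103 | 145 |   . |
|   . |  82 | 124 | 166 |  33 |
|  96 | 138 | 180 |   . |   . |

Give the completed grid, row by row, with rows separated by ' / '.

117 159 26 68 110 / 173 40 47 89 131 / 19 61 103 145 152 / 75 82 124 166 33 / 96 138 180 12 54

Column 3 is already complete: 26 + 47 + 103 + 124 + 180 = 480, so that is the magic constant.
From row 4, 480 − (82 + 124 + 166 + 33) gives (4,1) = 75.
Column 1 must total 480; the given cells sum to 307, so (2,1) = 173.
The remaining cell in main diagonal is (5,5) = 480 − 426 = 54.
Using row 5: 96 + 138 + 180 + 54 + ? → (5,4) = 480 − 468 = 12.
The remaining cell in column 4 is (2,4) = 480 − 391 = 89.
The remaining cell in anti-diagonal is (1,5) = 480 − 370 = 110.
Row 1: 117 + 26 + 68 + 110 + ? = 480, so (1,2) = 159.
Using row 2: 173 + 40 + 47 + 89 + ? → (2,5) = 480 − 349 = 131.
Column 2 must total 480; the given cells sum to 419, so (3,2) = 61.
Column 5: 110 + 131 + 33 + 54 + ? = 480, so (3,5) = 152.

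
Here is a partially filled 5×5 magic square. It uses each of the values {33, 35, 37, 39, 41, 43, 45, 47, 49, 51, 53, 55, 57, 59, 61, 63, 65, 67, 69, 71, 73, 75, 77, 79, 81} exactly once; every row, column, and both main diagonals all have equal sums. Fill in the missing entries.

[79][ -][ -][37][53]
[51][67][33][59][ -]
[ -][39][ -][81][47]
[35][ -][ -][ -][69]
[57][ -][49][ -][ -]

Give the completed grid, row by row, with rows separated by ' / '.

79 45 71 37 53 / 51 67 33 59 75 / 63 39 55 81 47 / 35 61 77 43 69 / 57 73 49 65 41

The 25 entries sum to 1425, so each line sums to 1425/5 = 285.
Row 2 needs 285; the known cells sum to 210, so (2,5) = 75.
Column 1 must total 285; the given cells sum to 222, so (3,1) = 63.
Using column 5: 53 + 75 + 47 + 69 + ? → (5,5) = 285 − 244 = 41.
Row 3 needs 285; the known cells sum to 230, so (3,3) = 55.
From main diagonal, 285 − (79 + 67 + 55 + 41) gives (4,4) = 43.
From anti-diagonal, 285 − (53 + 59 + 55 + 57) gives (4,2) = 61.
From row 4, 285 − (35 + 61 + 43 + 69) gives (4,3) = 77.
From column 3, 285 − (33 + 55 + 77 + 49) gives (1,3) = 71.
The remaining cell in column 4 is (5,4) = 285 − 220 = 65.
Row 1 needs 285; the known cells sum to 240, so (1,2) = 45.
Row 5: 57 + 49 + 65 + 41 + ? = 285, so (5,2) = 73.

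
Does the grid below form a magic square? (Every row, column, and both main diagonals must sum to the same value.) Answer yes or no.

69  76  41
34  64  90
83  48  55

No — row 2 sums to 188 but column 3 sums to 186.

Row 1: 69 + 76 + 41 = 186.
Row 2: 34 + 64 + 90 = 188.
Row 3: 83 + 48 + 55 = 186.
Column 1: 69 + 34 + 83 = 186.
Column 2: 76 + 64 + 48 = 188.
Column 3: 41 + 90 + 55 = 186.
Main diagonal: 69 + 64 + 55 = 188.
Anti-diagonal: 41 + 64 + 83 = 188.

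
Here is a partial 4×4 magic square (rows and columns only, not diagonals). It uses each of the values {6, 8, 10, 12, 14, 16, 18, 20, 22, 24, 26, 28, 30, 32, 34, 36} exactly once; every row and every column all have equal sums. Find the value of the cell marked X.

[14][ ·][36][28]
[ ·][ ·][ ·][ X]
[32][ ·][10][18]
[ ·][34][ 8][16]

The 16 entries sum to 336, so each line sums to 336/4 = 84.
Using row 1: 14 + 36 + 28 + ? → (1,2) = 84 − 78 = 6.
Using row 3: 32 + 10 + 18 + ? → (3,2) = 84 − 60 = 24.
Using row 4: 34 + 8 + 16 + ? → (4,1) = 84 − 58 = 26.
Column 1: 14 + 32 + 26 + ? = 84, so (2,1) = 12.
Using column 2: 6 + 24 + 34 + ? → (2,2) = 84 − 64 = 20.
Column 3 must total 84; the given cells sum to 54, so (2,3) = 30.
The remaining cell in column 4 is (2,4) = 84 − 62 = 22.

22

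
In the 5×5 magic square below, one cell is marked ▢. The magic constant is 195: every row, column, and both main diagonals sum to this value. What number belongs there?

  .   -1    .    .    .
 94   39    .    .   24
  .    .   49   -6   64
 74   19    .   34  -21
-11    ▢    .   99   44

From row 4, 195 − (74 + 19 + 34 + (-21)) gives (4,3) = 89.
Column 5 must total 195; the given cells sum to 111, so (1,5) = 84.
Using main diagonal: 39 + 49 + 34 + 44 + ? → (1,1) = 195 − 166 = 29.
Using anti-diagonal: 84 + 49 + 19 + (-11) + ? → (2,4) = 195 − 141 = 54.
Row 2: 94 + 39 + 54 + 24 + ? = 195, so (2,3) = -16.
Column 1: 29 + 94 + 74 + (-11) + ? = 195, so (3,1) = 9.
Column 4: 54 + (-6) + 34 + 99 + ? = 195, so (1,4) = 14.
From row 1, 195 − (29 + (-1) + 14 + 84) gives (1,3) = 69.
Row 3: 9 + 49 + (-6) + 64 + ? = 195, so (3,2) = 79.
Column 2 needs 195; the known cells sum to 136, so (5,2) = 59.

59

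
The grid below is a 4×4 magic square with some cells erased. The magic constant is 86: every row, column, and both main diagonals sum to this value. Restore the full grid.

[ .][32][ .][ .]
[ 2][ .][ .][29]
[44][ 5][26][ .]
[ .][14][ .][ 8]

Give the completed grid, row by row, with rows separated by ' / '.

From row 3, 86 − (44 + 5 + 26) gives (3,4) = 11.
Column 2: 32 + 5 + 14 + ? = 86, so (2,2) = 35.
Column 4 must total 86; the given cells sum to 48, so (1,4) = 38.
From main diagonal, 86 − (35 + 26 + 8) gives (1,1) = 17.
Row 1 must total 86; the given cells sum to 87, so (1,3) = -1.
From row 2, 86 − (2 + 35 + 29) gives (2,3) = 20.
From column 1, 86 − (17 + 2 + 44) gives (4,1) = 23.
Column 3: -1 + 20 + 26 + ? = 86, so (4,3) = 41.

17 32 -1 38 / 2 35 20 29 / 44 5 26 11 / 23 14 41 8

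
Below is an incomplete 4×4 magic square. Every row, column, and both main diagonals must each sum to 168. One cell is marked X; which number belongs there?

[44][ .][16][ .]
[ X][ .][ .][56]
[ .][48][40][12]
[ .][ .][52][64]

32

Row 3: 48 + 40 + 12 + ? = 168, so (3,1) = 68.
Using column 3: 16 + 40 + 52 + ? → (2,3) = 168 − 108 = 60.
Column 4 needs 168; the known cells sum to 132, so (1,4) = 36.
From main diagonal, 168 − (44 + 40 + 64) gives (2,2) = 20.
Anti-diagonal needs 168; the known cells sum to 144, so (4,1) = 24.
Row 1: 44 + 16 + 36 + ? = 168, so (1,2) = 72.
From row 2, 168 − (20 + 60 + 56) gives (2,1) = 32.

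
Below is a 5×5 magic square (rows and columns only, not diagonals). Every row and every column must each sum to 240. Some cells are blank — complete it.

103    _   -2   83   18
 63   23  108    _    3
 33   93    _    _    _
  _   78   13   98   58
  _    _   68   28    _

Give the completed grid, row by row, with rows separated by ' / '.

103 38 -2 83 18 / 63 23 108 43 3 / 33 93 53 -12 73 / -7 78 13 98 58 / 48 8 68 28 88

Using row 1: 103 + (-2) + 83 + 18 + ? → (1,2) = 240 − 202 = 38.
Row 2 must total 240; the given cells sum to 197, so (2,4) = 43.
Row 4 needs 240; the known cells sum to 247, so (4,1) = -7.
The remaining cell in column 1 is (5,1) = 240 − 192 = 48.
Column 2 needs 240; the known cells sum to 232, so (5,2) = 8.
Column 3: -2 + 108 + 13 + 68 + ? = 240, so (3,3) = 53.
Column 4 must total 240; the given cells sum to 252, so (3,4) = -12.
Row 3: 33 + 93 + 53 + (-12) + ? = 240, so (3,5) = 73.
Row 5 needs 240; the known cells sum to 152, so (5,5) = 88.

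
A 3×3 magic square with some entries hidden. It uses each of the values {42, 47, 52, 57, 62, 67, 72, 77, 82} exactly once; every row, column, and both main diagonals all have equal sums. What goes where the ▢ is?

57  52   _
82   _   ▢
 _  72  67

The 9 entries sum to 558, so each line sums to 558/3 = 186.
From row 1, 186 − (57 + 52) gives (1,3) = 77.
From row 3, 186 − (72 + 67) gives (3,1) = 47.
Column 2: 52 + 72 + ? = 186, so (2,2) = 62.
Column 3: 77 + 67 + ? = 186, so (2,3) = 42.

42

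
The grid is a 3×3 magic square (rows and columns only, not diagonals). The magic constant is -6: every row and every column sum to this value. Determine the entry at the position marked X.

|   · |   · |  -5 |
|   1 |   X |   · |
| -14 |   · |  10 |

Using row 3: -14 + 10 + ? → (3,2) = -6 − (-4) = -2.
Column 1 needs -6; the known cells sum to -13, so (1,1) = 7.
From column 3, -6 − (-5 + 10) gives (2,3) = -11.
Using row 1: 7 + (-5) + ? → (1,2) = -6 − 2 = -8.
Row 2 must total -6; the given cells sum to -10, so (2,2) = 4.

4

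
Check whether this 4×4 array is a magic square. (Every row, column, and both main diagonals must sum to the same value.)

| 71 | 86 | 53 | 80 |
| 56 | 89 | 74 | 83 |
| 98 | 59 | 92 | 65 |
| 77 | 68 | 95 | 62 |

No — column 4 sums to 290 but column 2 sums to 302.

Row 1: 71 + 86 + 53 + 80 = 290.
Row 2: 56 + 89 + 74 + 83 = 302.
Row 3: 98 + 59 + 92 + 65 = 314.
Row 4: 77 + 68 + 95 + 62 = 302.
Column 1: 71 + 56 + 98 + 77 = 302.
Column 2: 86 + 89 + 59 + 68 = 302.
Column 3: 53 + 74 + 92 + 95 = 314.
Column 4: 80 + 83 + 65 + 62 = 290.
Main diagonal: 71 + 89 + 92 + 62 = 314.
Anti-diagonal: 80 + 74 + 59 + 77 = 290.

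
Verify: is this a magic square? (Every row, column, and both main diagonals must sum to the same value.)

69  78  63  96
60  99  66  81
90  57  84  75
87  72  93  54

Yes

Row 1: 69 + 78 + 63 + 96 = 306.
Row 2: 60 + 99 + 66 + 81 = 306.
Row 3: 90 + 57 + 84 + 75 = 306.
Row 4: 87 + 72 + 93 + 54 = 306.
Column 1: 69 + 60 + 90 + 87 = 306.
Column 2: 78 + 99 + 57 + 72 = 306.
Column 3: 63 + 66 + 84 + 93 = 306.
Column 4: 96 + 81 + 75 + 54 = 306.
Main diagonal: 69 + 99 + 84 + 54 = 306.
Anti-diagonal: 96 + 66 + 57 + 87 = 306.
All lines sum to 306.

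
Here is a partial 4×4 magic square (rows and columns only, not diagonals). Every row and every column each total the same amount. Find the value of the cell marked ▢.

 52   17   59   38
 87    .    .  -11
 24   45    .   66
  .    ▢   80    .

10

Row 1 is complete and sums to 166; that is the magic constant.
Row 3 needs 166; the known cells sum to 135, so (3,3) = 31.
Column 1: 52 + 87 + 24 + ? = 166, so (4,1) = 3.
Column 3 must total 166; the given cells sum to 170, so (2,3) = -4.
Column 4: 38 + (-11) + 66 + ? = 166, so (4,4) = 73.
Row 2: 87 + (-4) + (-11) + ? = 166, so (2,2) = 94.
The remaining cell in row 4 is (4,2) = 166 − 156 = 10.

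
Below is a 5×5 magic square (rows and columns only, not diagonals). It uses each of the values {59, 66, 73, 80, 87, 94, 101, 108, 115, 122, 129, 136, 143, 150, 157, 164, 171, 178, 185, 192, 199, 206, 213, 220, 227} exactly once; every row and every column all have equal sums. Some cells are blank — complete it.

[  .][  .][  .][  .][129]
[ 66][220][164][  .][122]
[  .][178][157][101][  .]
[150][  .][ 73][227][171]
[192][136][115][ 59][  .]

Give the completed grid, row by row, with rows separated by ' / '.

The 25 entries sum to 3575, so each line sums to 3575/5 = 715.
Using row 2: 66 + 220 + 164 + 122 + ? → (2,4) = 715 − 572 = 143.
Row 4: 150 + 73 + 227 + 171 + ? = 715, so (4,2) = 94.
Row 5: 192 + 136 + 115 + 59 + ? = 715, so (5,5) = 213.
From column 2, 715 − (220 + 178 + 94 + 136) gives (1,2) = 87.
Column 3: 164 + 157 + 73 + 115 + ? = 715, so (1,3) = 206.
Column 4: 143 + 101 + 227 + 59 + ? = 715, so (1,4) = 185.
Column 5 must total 715; the given cells sum to 635, so (3,5) = 80.
Row 1 must total 715; the given cells sum to 607, so (1,1) = 108.
Using row 3: 178 + 157 + 101 + 80 + ? → (3,1) = 715 − 516 = 199.

108 87 206 185 129 / 66 220 164 143 122 / 199 178 157 101 80 / 150 94 73 227 171 / 192 136 115 59 213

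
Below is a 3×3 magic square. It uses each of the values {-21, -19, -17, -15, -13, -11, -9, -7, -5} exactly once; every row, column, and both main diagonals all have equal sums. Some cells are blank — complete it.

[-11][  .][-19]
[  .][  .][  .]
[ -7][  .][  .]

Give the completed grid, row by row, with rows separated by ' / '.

The 9 entries sum to -117, so each line sums to -117/3 = -39.
Using row 1: -11 + (-19) + ? → (1,2) = -39 − (-30) = -9.
Column 1: -11 + (-7) + ? = -39, so (2,1) = -21.
The remaining cell in anti-diagonal is (2,2) = -39 − (-26) = -13.
From row 2, -39 − (-21 + (-13)) gives (2,3) = -5.
Column 2: -9 + (-13) + ? = -39, so (3,2) = -17.
From column 3, -39 − (-19 + (-5)) gives (3,3) = -15.

-11 -9 -19 / -21 -13 -5 / -7 -17 -15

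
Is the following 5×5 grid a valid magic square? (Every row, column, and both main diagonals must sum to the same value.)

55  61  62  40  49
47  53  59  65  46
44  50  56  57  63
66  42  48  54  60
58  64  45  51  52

Row 1: 55 + 61 + 62 + 40 + 49 = 267.
Row 2: 47 + 53 + 59 + 65 + 46 = 270.
Row 3: 44 + 50 + 56 + 57 + 63 = 270.
Row 4: 66 + 42 + 48 + 54 + 60 = 270.
Row 5: 58 + 64 + 45 + 51 + 52 = 270.
Column 1: 55 + 47 + 44 + 66 + 58 = 270.
Column 2: 61 + 53 + 50 + 42 + 64 = 270.
Column 3: 62 + 59 + 56 + 48 + 45 = 270.
Column 4: 40 + 65 + 57 + 54 + 51 = 267.
Column 5: 49 + 46 + 63 + 60 + 52 = 270.
Main diagonal: 55 + 53 + 56 + 54 + 52 = 270.
Anti-diagonal: 49 + 65 + 56 + 42 + 58 = 270.

No — row 1 sums to 267 but column 1 sums to 270.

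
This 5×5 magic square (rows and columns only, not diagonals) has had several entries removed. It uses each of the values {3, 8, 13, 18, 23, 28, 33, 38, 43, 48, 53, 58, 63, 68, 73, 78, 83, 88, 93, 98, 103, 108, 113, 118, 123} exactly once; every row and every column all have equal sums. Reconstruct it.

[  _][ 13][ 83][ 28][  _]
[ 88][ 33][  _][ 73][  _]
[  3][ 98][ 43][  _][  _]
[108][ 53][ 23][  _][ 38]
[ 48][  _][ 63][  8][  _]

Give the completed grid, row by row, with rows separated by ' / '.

68 13 83 28 123 / 88 33 103 73 18 / 3 98 43 113 58 / 108 53 23 93 38 / 48 118 63 8 78

The 25 entries sum to 1575, so each line sums to 1575/5 = 315.
The remaining cell in row 4 is (4,4) = 315 − 222 = 93.
Column 1 must total 315; the given cells sum to 247, so (1,1) = 68.
From column 2, 315 − (13 + 33 + 98 + 53) gives (5,2) = 118.
Column 3 must total 315; the given cells sum to 212, so (2,3) = 103.
Column 4: 28 + 73 + 93 + 8 + ? = 315, so (3,4) = 113.
The remaining cell in row 1 is (1,5) = 315 − 192 = 123.
Row 2 must total 315; the given cells sum to 297, so (2,5) = 18.
From row 3, 315 − (3 + 98 + 43 + 113) gives (3,5) = 58.
From row 5, 315 − (48 + 118 + 63 + 8) gives (5,5) = 78.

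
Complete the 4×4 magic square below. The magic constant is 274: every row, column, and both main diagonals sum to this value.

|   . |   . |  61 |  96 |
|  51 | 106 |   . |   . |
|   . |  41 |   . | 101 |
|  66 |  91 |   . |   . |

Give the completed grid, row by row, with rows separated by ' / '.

From column 2, 274 − (106 + 41 + 91) gives (1,2) = 36.
Anti-diagonal needs 274; the known cells sum to 203, so (2,3) = 71.
Row 1 must total 274; the given cells sum to 193, so (1,1) = 81.
Row 2 must total 274; the given cells sum to 228, so (2,4) = 46.
Column 1 needs 274; the known cells sum to 198, so (3,1) = 76.
Column 4: 96 + 46 + 101 + ? = 274, so (4,4) = 31.
Main diagonal must total 274; the given cells sum to 218, so (3,3) = 56.
Row 4 must total 274; the given cells sum to 188, so (4,3) = 86.

81 36 61 96 / 51 106 71 46 / 76 41 56 101 / 66 91 86 31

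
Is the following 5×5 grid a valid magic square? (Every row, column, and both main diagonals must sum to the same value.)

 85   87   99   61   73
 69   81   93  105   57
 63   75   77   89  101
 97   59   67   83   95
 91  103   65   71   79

Row 1: 85 + 87 + 99 + 61 + 73 = 405.
Row 2: 69 + 81 + 93 + 105 + 57 = 405.
Row 3: 63 + 75 + 77 + 89 + 101 = 405.
Row 4: 97 + 59 + 67 + 83 + 95 = 401.
Row 5: 91 + 103 + 65 + 71 + 79 = 409.
Column 1: 85 + 69 + 63 + 97 + 91 = 405.
Column 2: 87 + 81 + 75 + 59 + 103 = 405.
Column 3: 99 + 93 + 77 + 67 + 65 = 401.
Column 4: 61 + 105 + 89 + 83 + 71 = 409.
Column 5: 73 + 57 + 101 + 95 + 79 = 405.
Main diagonal: 85 + 81 + 77 + 83 + 79 = 405.
Anti-diagonal: 73 + 105 + 77 + 59 + 91 = 405.

No — row 5 sums to 409 but column 5 sums to 405.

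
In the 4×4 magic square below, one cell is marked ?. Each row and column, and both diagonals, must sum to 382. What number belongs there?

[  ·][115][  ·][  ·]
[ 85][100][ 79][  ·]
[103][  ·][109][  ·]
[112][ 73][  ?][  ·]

106

Row 2 must total 382; the given cells sum to 264, so (2,4) = 118.
The remaining cell in column 1 is (1,1) = 382 − 300 = 82.
From column 2, 382 − (115 + 100 + 73) gives (3,2) = 94.
Main diagonal: 82 + 100 + 109 + ? = 382, so (4,4) = 91.
Anti-diagonal needs 382; the known cells sum to 285, so (1,4) = 97.
Row 1 needs 382; the known cells sum to 294, so (1,3) = 88.
From row 3, 382 − (103 + 94 + 109) gives (3,4) = 76.
Using row 4: 112 + 73 + 91 + ? → (4,3) = 382 − 276 = 106.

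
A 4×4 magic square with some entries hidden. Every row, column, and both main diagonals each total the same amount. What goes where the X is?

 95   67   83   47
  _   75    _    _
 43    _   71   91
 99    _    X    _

Row 1 is complete and sums to 292; that is the magic constant.
Row 3 must total 292; the given cells sum to 205, so (3,2) = 87.
Column 1 must total 292; the given cells sum to 237, so (2,1) = 55.
Column 2 must total 292; the given cells sum to 229, so (4,2) = 63.
The remaining cell in main diagonal is (4,4) = 292 − 241 = 51.
The remaining cell in anti-diagonal is (2,3) = 292 − 233 = 59.
Using row 2: 55 + 75 + 59 + ? → (2,4) = 292 − 189 = 103.
Using row 4: 99 + 63 + 51 + ? → (4,3) = 292 − 213 = 79.

79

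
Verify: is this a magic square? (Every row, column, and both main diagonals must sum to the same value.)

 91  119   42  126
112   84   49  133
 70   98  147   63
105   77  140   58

Row 1: 91 + 119 + 42 + 126 = 378.
Row 2: 112 + 84 + 49 + 133 = 378.
Row 3: 70 + 98 + 147 + 63 = 378.
Row 4: 105 + 77 + 140 + 58 = 380.
Column 1: 91 + 112 + 70 + 105 = 378.
Column 2: 119 + 84 + 98 + 77 = 378.
Column 3: 42 + 49 + 147 + 140 = 378.
Column 4: 126 + 133 + 63 + 58 = 380.
Main diagonal: 91 + 84 + 147 + 58 = 380.
Anti-diagonal: 126 + 49 + 98 + 105 = 378.

No — column 4 sums to 380 but row 2 sums to 378.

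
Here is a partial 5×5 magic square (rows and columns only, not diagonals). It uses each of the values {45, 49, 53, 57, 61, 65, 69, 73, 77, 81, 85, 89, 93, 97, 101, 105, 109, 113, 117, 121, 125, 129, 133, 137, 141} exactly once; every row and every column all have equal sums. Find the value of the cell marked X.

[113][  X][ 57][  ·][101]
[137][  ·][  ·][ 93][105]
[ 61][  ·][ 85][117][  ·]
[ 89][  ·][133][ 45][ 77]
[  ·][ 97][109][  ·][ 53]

The 25 entries sum to 2325, so each line sums to 2325/5 = 465.
Using row 4: 89 + 133 + 45 + 77 + ? → (4,2) = 465 − 344 = 121.
From column 1, 465 − (113 + 137 + 61 + 89) gives (5,1) = 65.
From column 3, 465 − (57 + 85 + 133 + 109) gives (2,3) = 81.
Column 5: 101 + 105 + 77 + 53 + ? = 465, so (3,5) = 129.
From row 2, 465 − (137 + 81 + 93 + 105) gives (2,2) = 49.
Row 3 must total 465; the given cells sum to 392, so (3,2) = 73.
Row 5 needs 465; the known cells sum to 324, so (5,4) = 141.
Column 2 must total 465; the given cells sum to 340, so (1,2) = 125.

125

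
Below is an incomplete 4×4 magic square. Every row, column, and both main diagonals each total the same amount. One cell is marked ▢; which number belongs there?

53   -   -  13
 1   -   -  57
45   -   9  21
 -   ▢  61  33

5

Column 4 is complete and sums to 124; that is the magic constant.
Row 3 must total 124; the given cells sum to 75, so (3,2) = 49.
From column 1, 124 − (53 + 1 + 45) gives (4,1) = 25.
The remaining cell in main diagonal is (2,2) = 124 − 95 = 29.
The remaining cell in anti-diagonal is (2,3) = 124 − 87 = 37.
Row 4 needs 124; the known cells sum to 119, so (4,2) = 5.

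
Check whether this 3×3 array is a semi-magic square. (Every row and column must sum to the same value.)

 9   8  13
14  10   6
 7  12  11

Row 1: 9 + 8 + 13 = 30.
Row 2: 14 + 10 + 6 = 30.
Row 3: 7 + 12 + 11 = 30.
Column 1: 9 + 14 + 7 = 30.
Column 2: 8 + 10 + 12 = 30.
Column 3: 13 + 6 + 11 = 30.
All lines sum to 30.

Yes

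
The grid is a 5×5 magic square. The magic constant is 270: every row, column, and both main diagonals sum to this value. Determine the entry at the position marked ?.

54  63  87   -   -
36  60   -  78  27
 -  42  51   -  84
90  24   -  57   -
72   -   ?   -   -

Row 2 must total 270; the given cells sum to 201, so (2,3) = 69.
Column 1 needs 270; the known cells sum to 252, so (3,1) = 18.
The remaining cell in column 2 is (5,2) = 270 − 189 = 81.
Main diagonal must total 270; the given cells sum to 222, so (5,5) = 48.
Anti-diagonal must total 270; the given cells sum to 225, so (1,5) = 45.
Row 1 needs 270; the known cells sum to 249, so (1,4) = 21.
From row 3, 270 − (18 + 42 + 51 + 84) gives (3,4) = 75.
From column 4, 270 − (21 + 78 + 75 + 57) gives (5,4) = 39.
From column 5, 270 − (45 + 27 + 84 + 48) gives (4,5) = 66.
Row 4 needs 270; the known cells sum to 237, so (4,3) = 33.
Using row 5: 72 + 81 + 39 + 48 + ? → (5,3) = 270 − 240 = 30.

30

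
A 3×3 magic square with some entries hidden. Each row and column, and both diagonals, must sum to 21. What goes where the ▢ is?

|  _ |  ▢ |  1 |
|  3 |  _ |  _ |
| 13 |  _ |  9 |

15

Using row 3: 13 + 9 + ? → (3,2) = 21 − 22 = -1.
Column 1 must total 21; the given cells sum to 16, so (1,1) = 5.
Using column 3: 1 + 9 + ? → (2,3) = 21 − 10 = 11.
The remaining cell in main diagonal is (2,2) = 21 − 14 = 7.
Row 1: 5 + 1 + ? = 21, so (1,2) = 15.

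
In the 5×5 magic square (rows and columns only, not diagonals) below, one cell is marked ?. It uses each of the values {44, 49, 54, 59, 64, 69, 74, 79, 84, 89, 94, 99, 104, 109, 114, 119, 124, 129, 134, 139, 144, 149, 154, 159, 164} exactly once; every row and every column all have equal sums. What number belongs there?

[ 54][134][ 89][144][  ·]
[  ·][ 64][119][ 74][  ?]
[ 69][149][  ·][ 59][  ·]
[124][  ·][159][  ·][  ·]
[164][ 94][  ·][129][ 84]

154

The 25 entries sum to 2600, so each line sums to 2600/5 = 520.
Row 1: 54 + 134 + 89 + 144 + ? = 520, so (1,5) = 99.
Row 5 must total 520; the given cells sum to 471, so (5,3) = 49.
Using column 1: 54 + 69 + 124 + 164 + ? → (2,1) = 520 − 411 = 109.
Column 2 needs 520; the known cells sum to 441, so (4,2) = 79.
From column 3, 520 − (89 + 119 + 159 + 49) gives (3,3) = 104.
From column 4, 520 − (144 + 74 + 59 + 129) gives (4,4) = 114.
Using row 2: 109 + 64 + 119 + 74 + ? → (2,5) = 520 − 366 = 154.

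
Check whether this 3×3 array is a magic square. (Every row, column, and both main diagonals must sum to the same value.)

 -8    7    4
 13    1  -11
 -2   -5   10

Yes

Row 1: -8 + 7 + 4 = 3.
Row 2: 13 + 1 + (-11) = 3.
Row 3: -2 + (-5) + 10 = 3.
Column 1: -8 + 13 + (-2) = 3.
Column 2: 7 + 1 + (-5) = 3.
Column 3: 4 + (-11) + 10 = 3.
Main diagonal: -8 + 1 + 10 = 3.
Anti-diagonal: 4 + 1 + (-2) = 3.
All lines sum to 3.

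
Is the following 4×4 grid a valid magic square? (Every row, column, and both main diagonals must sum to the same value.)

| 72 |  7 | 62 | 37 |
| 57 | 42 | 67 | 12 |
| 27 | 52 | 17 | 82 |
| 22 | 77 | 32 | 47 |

Yes

Row 1: 72 + 7 + 62 + 37 = 178.
Row 2: 57 + 42 + 67 + 12 = 178.
Row 3: 27 + 52 + 17 + 82 = 178.
Row 4: 22 + 77 + 32 + 47 = 178.
Column 1: 72 + 57 + 27 + 22 = 178.
Column 2: 7 + 42 + 52 + 77 = 178.
Column 3: 62 + 67 + 17 + 32 = 178.
Column 4: 37 + 12 + 82 + 47 = 178.
Main diagonal: 72 + 42 + 17 + 47 = 178.
Anti-diagonal: 37 + 67 + 52 + 22 = 178.
All lines sum to 178.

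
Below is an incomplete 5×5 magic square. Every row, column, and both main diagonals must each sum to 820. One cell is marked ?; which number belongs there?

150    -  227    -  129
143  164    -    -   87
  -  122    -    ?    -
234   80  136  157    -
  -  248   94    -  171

199

Row 4 must total 820; the given cells sum to 607, so (4,5) = 213.
Column 2 needs 820; the known cells sum to 614, so (1,2) = 206.
Column 5 must total 820; the given cells sum to 600, so (3,5) = 220.
Main diagonal needs 820; the known cells sum to 642, so (3,3) = 178.
Using row 1: 150 + 206 + 227 + 129 + ? → (1,4) = 820 − 712 = 108.
Column 3 needs 820; the known cells sum to 635, so (2,3) = 185.
Row 2: 143 + 164 + 185 + 87 + ? = 820, so (2,4) = 241.
Using anti-diagonal: 129 + 241 + 178 + 80 + ? → (5,1) = 820 − 628 = 192.
From row 5, 820 − (192 + 248 + 94 + 171) gives (5,4) = 115.
From column 1, 820 − (150 + 143 + 234 + 192) gives (3,1) = 101.
Column 4 needs 820; the known cells sum to 621, so (3,4) = 199.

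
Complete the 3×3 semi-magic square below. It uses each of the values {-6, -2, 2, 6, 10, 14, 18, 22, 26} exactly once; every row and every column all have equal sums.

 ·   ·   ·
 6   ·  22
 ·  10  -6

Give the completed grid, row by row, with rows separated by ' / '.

-2 18 14 / 6 2 22 / 26 10 -6

The 9 entries sum to 90, so each line sums to 90/3 = 30.
Row 2 must total 30; the given cells sum to 28, so (2,2) = 2.
Using row 3: 10 + (-6) + ? → (3,1) = 30 − 4 = 26.
Column 1 must total 30; the given cells sum to 32, so (1,1) = -2.
From column 2, 30 − (2 + 10) gives (1,2) = 18.
Column 3 needs 30; the known cells sum to 16, so (1,3) = 14.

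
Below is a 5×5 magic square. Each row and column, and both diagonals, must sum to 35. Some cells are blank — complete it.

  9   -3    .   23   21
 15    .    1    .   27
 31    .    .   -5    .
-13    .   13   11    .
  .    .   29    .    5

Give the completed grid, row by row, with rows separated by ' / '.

Row 1 needs 35; the known cells sum to 50, so (1,3) = -15.
Column 1: 9 + 15 + 31 + (-13) + ? = 35, so (5,1) = -7.
Column 3: -15 + 1 + 13 + 29 + ? = 35, so (3,3) = 7.
Using main diagonal: 9 + 7 + 11 + 5 + ? → (2,2) = 35 − 32 = 3.
From row 2, 35 − (15 + 3 + 1 + 27) gives (2,4) = -11.
The remaining cell in column 4 is (5,4) = 35 − 18 = 17.
Anti-diagonal: 21 + (-11) + 7 + (-7) + ? = 35, so (4,2) = 25.
Using row 4: -13 + 25 + 13 + 11 + ? → (4,5) = 35 − 36 = -1.
The remaining cell in row 5 is (5,2) = 35 − 44 = -9.
From column 2, 35 − (-3 + 3 + 25 + (-9)) gives (3,2) = 19.
Column 5 needs 35; the known cells sum to 52, so (3,5) = -17.

9 -3 -15 23 21 / 15 3 1 -11 27 / 31 19 7 -5 -17 / -13 25 13 11 -1 / -7 -9 29 17 5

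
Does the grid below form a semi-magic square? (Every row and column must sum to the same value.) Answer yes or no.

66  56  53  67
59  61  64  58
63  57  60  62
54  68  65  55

Row 1: 66 + 56 + 53 + 67 = 242.
Row 2: 59 + 61 + 64 + 58 = 242.
Row 3: 63 + 57 + 60 + 62 = 242.
Row 4: 54 + 68 + 65 + 55 = 242.
Column 1: 66 + 59 + 63 + 54 = 242.
Column 2: 56 + 61 + 57 + 68 = 242.
Column 3: 53 + 64 + 60 + 65 = 242.
Column 4: 67 + 58 + 62 + 55 = 242.
All lines sum to 242.

Yes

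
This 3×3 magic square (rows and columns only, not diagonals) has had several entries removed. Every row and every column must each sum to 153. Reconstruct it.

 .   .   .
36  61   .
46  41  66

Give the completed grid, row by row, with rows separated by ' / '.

Row 2 must total 153; the given cells sum to 97, so (2,3) = 56.
Column 1 must total 153; the given cells sum to 82, so (1,1) = 71.
Column 2 needs 153; the known cells sum to 102, so (1,2) = 51.
From column 3, 153 − (56 + 66) gives (1,3) = 31.

71 51 31 / 36 61 56 / 46 41 66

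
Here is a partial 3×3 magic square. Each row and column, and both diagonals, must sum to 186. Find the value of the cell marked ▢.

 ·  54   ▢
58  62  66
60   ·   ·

The remaining cell in column 1 is (1,1) = 186 − 118 = 68.
The remaining cell in column 2 is (3,2) = 186 − 116 = 70.
Main diagonal must total 186; the given cells sum to 130, so (3,3) = 56.
The remaining cell in anti-diagonal is (1,3) = 186 − 122 = 64.

64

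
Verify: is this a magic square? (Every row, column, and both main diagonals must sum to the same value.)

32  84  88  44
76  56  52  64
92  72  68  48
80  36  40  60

Row 1: 32 + 84 + 88 + 44 = 248.
Row 2: 76 + 56 + 52 + 64 = 248.
Row 3: 92 + 72 + 68 + 48 = 280.
Row 4: 80 + 36 + 40 + 60 = 216.
Column 1: 32 + 76 + 92 + 80 = 280.
Column 2: 84 + 56 + 72 + 36 = 248.
Column 3: 88 + 52 + 68 + 40 = 248.
Column 4: 44 + 64 + 48 + 60 = 216.
Main diagonal: 32 + 56 + 68 + 60 = 216.
Anti-diagonal: 44 + 52 + 72 + 80 = 248.

No — column 1 sums to 280 but column 4 sums to 216.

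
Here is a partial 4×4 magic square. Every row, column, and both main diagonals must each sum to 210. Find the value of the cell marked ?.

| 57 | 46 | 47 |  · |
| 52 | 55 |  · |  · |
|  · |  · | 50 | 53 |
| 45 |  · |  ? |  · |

Row 1: 57 + 46 + 47 + ? = 210, so (1,4) = 60.
Column 1 must total 210; the given cells sum to 154, so (3,1) = 56.
The remaining cell in main diagonal is (4,4) = 210 − 162 = 48.
Using row 3: 56 + 50 + 53 + ? → (3,2) = 210 − 159 = 51.
From column 2, 210 − (46 + 55 + 51) gives (4,2) = 58.
Column 4: 60 + 53 + 48 + ? = 210, so (2,4) = 49.
Using anti-diagonal: 60 + 51 + 45 + ? → (2,3) = 210 − 156 = 54.
From row 4, 210 − (45 + 58 + 48) gives (4,3) = 59.

59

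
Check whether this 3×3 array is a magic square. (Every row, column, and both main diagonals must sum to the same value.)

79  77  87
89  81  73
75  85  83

Yes

Row 1: 79 + 77 + 87 = 243.
Row 2: 89 + 81 + 73 = 243.
Row 3: 75 + 85 + 83 = 243.
Column 1: 79 + 89 + 75 = 243.
Column 2: 77 + 81 + 85 = 243.
Column 3: 87 + 73 + 83 = 243.
Main diagonal: 79 + 81 + 83 = 243.
Anti-diagonal: 87 + 81 + 75 = 243.
All lines sum to 243.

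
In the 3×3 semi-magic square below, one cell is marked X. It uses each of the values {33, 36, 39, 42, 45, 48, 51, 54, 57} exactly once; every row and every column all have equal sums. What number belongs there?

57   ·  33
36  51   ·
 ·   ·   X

54

The 9 entries sum to 405, so each line sums to 405/3 = 135.
Row 1: 57 + 33 + ? = 135, so (1,2) = 45.
The remaining cell in row 2 is (2,3) = 135 − 87 = 48.
Column 1 must total 135; the given cells sum to 93, so (3,1) = 42.
Column 2 must total 135; the given cells sum to 96, so (3,2) = 39.
Column 3: 33 + 48 + ? = 135, so (3,3) = 54.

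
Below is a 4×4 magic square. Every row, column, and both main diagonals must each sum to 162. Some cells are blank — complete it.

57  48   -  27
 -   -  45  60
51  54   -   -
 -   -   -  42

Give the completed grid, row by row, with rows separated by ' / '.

From row 1, 162 − (57 + 48 + 27) gives (1,3) = 30.
The remaining cell in column 4 is (3,4) = 162 − 129 = 33.
The remaining cell in anti-diagonal is (4,1) = 162 − 126 = 36.
Row 3 must total 162; the given cells sum to 138, so (3,3) = 24.
The remaining cell in column 1 is (2,1) = 162 − 144 = 18.
Column 3: 30 + 45 + 24 + ? = 162, so (4,3) = 63.
From main diagonal, 162 − (57 + 24 + 42) gives (2,2) = 39.
Using row 4: 36 + 63 + 42 + ? → (4,2) = 162 − 141 = 21.

57 48 30 27 / 18 39 45 60 / 51 54 24 33 / 36 21 63 42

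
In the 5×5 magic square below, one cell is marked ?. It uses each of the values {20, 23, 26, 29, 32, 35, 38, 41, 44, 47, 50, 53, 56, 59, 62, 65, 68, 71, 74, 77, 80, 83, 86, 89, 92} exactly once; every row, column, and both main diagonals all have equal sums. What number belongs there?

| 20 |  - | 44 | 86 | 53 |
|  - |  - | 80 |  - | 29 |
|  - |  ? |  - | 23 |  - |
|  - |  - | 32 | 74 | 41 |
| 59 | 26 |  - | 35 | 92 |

The 25 entries sum to 1400, so each line sums to 1400/5 = 280.
Using row 1: 20 + 44 + 86 + 53 + ? → (1,2) = 280 − 203 = 77.
Row 5: 59 + 26 + 35 + 92 + ? = 280, so (5,3) = 68.
Column 3: 44 + 80 + 32 + 68 + ? = 280, so (3,3) = 56.
From column 4, 280 − (86 + 23 + 74 + 35) gives (2,4) = 62.
Column 5 needs 280; the known cells sum to 215, so (3,5) = 65.
Main diagonal: 20 + 56 + 74 + 92 + ? = 280, so (2,2) = 38.
Anti-diagonal: 53 + 62 + 56 + 59 + ? = 280, so (4,2) = 50.
The remaining cell in row 2 is (2,1) = 280 − 209 = 71.
Row 4 needs 280; the known cells sum to 197, so (4,1) = 83.
Column 1 needs 280; the known cells sum to 233, so (3,1) = 47.
From column 2, 280 − (77 + 38 + 50 + 26) gives (3,2) = 89.

89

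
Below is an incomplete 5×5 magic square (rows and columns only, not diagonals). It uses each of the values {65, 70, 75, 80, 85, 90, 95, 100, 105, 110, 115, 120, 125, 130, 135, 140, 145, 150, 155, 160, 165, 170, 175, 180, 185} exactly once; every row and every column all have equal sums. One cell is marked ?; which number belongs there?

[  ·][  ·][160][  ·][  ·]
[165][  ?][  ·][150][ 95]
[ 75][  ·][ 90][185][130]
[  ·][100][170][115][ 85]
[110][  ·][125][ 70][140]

The 25 entries sum to 3125, so each line sums to 3125/5 = 625.
From row 3, 625 − (75 + 90 + 185 + 130) gives (3,2) = 145.
Row 4 must total 625; the given cells sum to 470, so (4,1) = 155.
Row 5 must total 625; the given cells sum to 445, so (5,2) = 180.
From column 1, 625 − (165 + 75 + 155 + 110) gives (1,1) = 120.
From column 3, 625 − (160 + 90 + 170 + 125) gives (2,3) = 80.
Column 4 must total 625; the given cells sum to 520, so (1,4) = 105.
Column 5: 95 + 130 + 85 + 140 + ? = 625, so (1,5) = 175.
Row 1: 120 + 160 + 105 + 175 + ? = 625, so (1,2) = 65.
The remaining cell in row 2 is (2,2) = 625 − 490 = 135.

135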